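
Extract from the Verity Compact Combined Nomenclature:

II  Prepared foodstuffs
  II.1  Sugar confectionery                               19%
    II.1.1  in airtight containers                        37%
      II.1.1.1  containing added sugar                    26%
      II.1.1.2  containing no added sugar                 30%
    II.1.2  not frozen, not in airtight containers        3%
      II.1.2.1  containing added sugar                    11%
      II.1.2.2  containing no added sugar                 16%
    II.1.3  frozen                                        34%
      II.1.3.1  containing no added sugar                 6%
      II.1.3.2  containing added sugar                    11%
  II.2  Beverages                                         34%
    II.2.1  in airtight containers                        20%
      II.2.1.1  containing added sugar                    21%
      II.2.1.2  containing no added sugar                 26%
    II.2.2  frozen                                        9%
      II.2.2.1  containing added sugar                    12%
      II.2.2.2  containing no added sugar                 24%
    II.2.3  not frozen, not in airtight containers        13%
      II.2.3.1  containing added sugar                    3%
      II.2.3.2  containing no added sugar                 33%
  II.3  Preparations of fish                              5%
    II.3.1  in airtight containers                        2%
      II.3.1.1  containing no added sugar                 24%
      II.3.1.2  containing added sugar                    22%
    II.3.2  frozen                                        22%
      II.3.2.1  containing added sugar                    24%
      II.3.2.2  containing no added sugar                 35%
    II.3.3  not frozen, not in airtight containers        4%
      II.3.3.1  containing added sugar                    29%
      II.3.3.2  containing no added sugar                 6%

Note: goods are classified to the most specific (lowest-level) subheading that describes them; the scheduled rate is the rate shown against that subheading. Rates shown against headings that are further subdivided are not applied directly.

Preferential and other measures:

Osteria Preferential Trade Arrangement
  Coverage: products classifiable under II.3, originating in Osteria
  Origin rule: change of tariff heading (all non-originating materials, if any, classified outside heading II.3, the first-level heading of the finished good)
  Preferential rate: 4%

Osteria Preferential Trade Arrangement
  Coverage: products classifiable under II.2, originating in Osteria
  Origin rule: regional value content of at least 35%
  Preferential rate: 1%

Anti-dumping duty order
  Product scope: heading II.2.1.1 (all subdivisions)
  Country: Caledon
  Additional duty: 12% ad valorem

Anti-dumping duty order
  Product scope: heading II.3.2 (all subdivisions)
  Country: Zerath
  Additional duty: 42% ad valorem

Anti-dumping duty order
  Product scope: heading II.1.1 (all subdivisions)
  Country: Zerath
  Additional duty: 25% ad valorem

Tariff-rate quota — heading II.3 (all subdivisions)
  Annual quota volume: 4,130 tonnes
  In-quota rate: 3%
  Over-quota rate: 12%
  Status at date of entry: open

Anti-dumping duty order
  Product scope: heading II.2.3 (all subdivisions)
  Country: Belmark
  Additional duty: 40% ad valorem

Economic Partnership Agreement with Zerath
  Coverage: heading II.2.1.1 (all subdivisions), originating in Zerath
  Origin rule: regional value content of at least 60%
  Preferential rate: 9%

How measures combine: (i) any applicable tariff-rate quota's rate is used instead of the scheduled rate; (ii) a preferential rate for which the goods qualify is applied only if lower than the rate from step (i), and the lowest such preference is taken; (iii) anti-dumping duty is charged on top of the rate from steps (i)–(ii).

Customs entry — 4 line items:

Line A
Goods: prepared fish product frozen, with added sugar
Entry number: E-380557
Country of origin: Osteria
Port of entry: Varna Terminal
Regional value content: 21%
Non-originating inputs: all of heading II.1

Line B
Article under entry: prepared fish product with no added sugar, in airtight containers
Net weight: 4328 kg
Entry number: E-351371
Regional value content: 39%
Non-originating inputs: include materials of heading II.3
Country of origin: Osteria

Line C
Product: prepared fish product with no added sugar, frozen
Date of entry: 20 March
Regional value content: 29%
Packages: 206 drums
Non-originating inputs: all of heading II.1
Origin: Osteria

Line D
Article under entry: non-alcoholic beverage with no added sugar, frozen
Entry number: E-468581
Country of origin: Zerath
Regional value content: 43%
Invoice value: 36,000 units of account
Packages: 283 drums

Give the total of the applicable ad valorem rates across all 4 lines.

33%

Line A: prepared fish product → II.3; frozen → II.3.2; with added sugar → II.3.2.1. Scheduled 24%. quota on II.3 open → in-quota 3%; Osteria agreement on II.3: CTH met → 4% available; Osteria agreement on II.2: II.3.2.1 not covered; preference 4% not lower than 3% → no reduction. → 3%.
Line B: prepared fish product → II.3; in airtight containers → II.3.1; with no added sugar → II.3.1.1. Scheduled 24%. quota on II.3 open → in-quota 3%; Osteria agreement on II.3: CTH not met; Osteria agreement on II.2: II.3.1.1 not covered. → 3%.
Line C: prepared fish product → II.3; frozen → II.3.2; with no added sugar → II.3.2.2. Scheduled 35%. quota on II.3 open → in-quota 3%; Osteria agreement on II.3: CTH met → 4% available; Osteria agreement on II.2: II.3.2.2 not covered; preference 4% not lower than 3% → no reduction. → 3%.
Line D: non-alcoholic beverage → II.2; frozen → II.2.2; with no added sugar → II.2.2.2. Scheduled 24%. Zerath agreement on II.2.1.1: II.2.2.2 not covered. → 24%.
Sum: 3% + 3% + 3% + 24% = 33%.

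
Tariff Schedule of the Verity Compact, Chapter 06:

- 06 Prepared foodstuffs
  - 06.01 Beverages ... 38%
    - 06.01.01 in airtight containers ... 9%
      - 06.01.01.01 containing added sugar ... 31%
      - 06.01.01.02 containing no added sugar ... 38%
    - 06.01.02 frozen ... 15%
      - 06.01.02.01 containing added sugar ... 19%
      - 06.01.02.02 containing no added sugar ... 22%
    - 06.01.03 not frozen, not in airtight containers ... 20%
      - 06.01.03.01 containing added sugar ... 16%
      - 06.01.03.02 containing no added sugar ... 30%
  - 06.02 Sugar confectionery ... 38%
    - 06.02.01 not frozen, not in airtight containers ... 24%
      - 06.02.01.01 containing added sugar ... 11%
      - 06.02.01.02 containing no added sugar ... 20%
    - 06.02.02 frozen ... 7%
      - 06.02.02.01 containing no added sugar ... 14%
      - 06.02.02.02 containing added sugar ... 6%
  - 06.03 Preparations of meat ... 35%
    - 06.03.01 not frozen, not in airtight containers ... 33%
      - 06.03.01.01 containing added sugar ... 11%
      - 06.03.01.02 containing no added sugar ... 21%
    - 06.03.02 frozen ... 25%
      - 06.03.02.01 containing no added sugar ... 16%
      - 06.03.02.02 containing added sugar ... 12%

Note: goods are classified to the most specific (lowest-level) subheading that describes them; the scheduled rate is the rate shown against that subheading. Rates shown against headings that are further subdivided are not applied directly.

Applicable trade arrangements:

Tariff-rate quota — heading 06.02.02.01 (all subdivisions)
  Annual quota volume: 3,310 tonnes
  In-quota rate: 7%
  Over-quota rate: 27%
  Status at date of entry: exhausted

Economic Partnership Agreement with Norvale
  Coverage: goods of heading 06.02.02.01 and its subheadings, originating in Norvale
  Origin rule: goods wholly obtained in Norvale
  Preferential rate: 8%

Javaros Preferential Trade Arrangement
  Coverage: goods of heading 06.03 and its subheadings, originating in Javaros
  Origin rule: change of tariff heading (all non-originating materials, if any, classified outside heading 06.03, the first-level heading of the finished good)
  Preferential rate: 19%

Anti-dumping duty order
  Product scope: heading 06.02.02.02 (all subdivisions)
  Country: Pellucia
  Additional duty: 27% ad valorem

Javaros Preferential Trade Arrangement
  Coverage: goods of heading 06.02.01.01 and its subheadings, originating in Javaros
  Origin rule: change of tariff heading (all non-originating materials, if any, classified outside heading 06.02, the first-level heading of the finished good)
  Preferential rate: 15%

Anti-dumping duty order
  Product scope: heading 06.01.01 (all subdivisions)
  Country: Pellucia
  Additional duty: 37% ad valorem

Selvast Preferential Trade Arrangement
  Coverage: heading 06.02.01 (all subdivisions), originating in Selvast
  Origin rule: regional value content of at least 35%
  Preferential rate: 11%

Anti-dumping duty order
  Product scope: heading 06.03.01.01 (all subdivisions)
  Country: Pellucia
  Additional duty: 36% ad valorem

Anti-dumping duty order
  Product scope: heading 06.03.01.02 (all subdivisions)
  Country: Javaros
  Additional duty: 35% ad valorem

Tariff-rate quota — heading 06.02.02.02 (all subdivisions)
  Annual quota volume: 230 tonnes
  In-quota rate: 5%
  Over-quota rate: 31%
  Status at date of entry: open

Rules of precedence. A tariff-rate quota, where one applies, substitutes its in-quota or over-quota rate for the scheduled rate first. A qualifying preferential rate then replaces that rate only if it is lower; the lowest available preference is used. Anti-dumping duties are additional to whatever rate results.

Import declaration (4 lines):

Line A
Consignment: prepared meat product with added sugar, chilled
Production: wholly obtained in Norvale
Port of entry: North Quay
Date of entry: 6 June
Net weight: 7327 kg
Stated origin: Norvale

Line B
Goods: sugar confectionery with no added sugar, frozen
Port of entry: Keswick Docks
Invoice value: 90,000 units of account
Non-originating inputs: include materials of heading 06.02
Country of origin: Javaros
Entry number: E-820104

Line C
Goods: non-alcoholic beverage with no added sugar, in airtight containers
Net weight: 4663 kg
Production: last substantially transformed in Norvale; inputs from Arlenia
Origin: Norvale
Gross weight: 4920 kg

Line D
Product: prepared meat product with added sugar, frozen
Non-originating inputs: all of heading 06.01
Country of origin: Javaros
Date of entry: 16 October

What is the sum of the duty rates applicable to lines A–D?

Line A: prepared meat product → 06.03; chilled → 06.03.01; with added sugar → 06.03.01.01. Scheduled 11%. Norvale agreement on 06.02.02.01: 06.03.01.01 not covered. → 11%.
Line B: sugar confectionery → 06.02; frozen → 06.02.02; with no added sugar → 06.02.02.01. Scheduled 14%. quota on 06.02.02.01 exhausted → over-quota 27%; Javaros agreement on 06.03: 06.02.02.01 not covered; Javaros agreement on 06.02.01.01: 06.02.02.01 not covered. → 27%.
Line C: non-alcoholic beverage → 06.01; in airtight containers → 06.01.01; with no added sugar → 06.01.01.02. Scheduled 38%. Norvale agreement on 06.02.02.01: 06.01.01.02 not covered. → 38%.
Line D: prepared meat product → 06.03; frozen → 06.03.02; with added sugar → 06.03.02.02. Scheduled 12%. Javaros agreement on 06.03: CTH met → 19% available; Javaros agreement on 06.02.01.01: 06.03.02.02 not covered; preference 19% not lower than 12% → no reduction. → 12%.
Sum: 11% + 27% + 38% + 12% = 88%.

88%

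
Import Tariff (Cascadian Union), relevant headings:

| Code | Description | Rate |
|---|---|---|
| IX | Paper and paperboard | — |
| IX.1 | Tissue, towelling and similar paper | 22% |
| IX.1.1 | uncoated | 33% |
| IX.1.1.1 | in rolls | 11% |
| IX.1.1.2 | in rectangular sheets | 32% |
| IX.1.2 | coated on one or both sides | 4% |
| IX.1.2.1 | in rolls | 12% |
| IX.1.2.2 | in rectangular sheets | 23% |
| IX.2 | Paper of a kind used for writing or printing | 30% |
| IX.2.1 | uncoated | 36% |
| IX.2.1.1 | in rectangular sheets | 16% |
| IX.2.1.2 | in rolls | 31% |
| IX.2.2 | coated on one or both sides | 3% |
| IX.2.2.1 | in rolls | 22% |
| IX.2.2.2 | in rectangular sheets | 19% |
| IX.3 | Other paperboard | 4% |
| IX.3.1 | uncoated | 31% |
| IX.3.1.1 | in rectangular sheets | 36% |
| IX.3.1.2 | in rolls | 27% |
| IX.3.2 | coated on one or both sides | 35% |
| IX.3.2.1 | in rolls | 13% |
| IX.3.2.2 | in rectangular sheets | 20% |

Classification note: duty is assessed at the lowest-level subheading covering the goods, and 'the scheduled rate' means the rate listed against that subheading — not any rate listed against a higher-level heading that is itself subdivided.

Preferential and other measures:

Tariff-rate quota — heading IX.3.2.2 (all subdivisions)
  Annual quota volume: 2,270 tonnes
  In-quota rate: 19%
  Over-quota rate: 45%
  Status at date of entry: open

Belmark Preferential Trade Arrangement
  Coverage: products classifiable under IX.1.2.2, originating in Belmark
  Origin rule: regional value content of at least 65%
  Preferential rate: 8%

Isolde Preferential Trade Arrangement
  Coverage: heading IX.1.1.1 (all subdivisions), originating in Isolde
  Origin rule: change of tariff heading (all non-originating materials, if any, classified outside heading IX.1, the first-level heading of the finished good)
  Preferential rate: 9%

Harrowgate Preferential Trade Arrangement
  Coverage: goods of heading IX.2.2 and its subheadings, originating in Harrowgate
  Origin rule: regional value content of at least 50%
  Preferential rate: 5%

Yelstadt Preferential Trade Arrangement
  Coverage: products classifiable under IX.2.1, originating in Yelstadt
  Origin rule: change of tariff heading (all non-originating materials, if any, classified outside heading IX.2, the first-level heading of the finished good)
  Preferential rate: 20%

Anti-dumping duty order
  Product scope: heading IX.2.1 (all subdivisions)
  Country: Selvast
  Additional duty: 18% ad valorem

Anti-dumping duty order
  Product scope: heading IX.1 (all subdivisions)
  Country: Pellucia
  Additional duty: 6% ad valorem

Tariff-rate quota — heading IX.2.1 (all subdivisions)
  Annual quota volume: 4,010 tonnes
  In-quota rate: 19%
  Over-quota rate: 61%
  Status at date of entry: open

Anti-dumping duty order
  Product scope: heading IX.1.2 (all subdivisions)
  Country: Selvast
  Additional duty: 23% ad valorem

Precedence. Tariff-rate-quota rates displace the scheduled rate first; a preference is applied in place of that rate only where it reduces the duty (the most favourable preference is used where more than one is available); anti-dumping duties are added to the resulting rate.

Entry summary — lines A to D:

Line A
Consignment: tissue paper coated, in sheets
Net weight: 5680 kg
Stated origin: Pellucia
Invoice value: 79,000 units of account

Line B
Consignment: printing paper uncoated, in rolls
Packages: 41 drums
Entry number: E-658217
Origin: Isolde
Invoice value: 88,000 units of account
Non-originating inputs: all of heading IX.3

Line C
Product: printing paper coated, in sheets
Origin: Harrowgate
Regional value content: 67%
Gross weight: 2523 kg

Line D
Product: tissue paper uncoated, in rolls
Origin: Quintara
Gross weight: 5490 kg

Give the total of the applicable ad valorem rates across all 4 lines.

64%

Line A: tissue paper → IX.1; coated → IX.1.2; in sheets → IX.1.2.2. Scheduled 23%. anti-dumping (Pellucia, IX.1): +6%; total 23% + 6% = 29%. → 29%.
Line B: printing paper → IX.2; uncoated → IX.2.1; in rolls → IX.2.1.2. Scheduled 31%. quota on IX.2.1 open → in-quota 19%; Isolde agreement on IX.1.1.1: IX.2.1.2 not covered. → 19%.
Line C: printing paper → IX.2; coated → IX.2.2; in sheets → IX.2.2.2. Scheduled 19%. Harrowgate agreement on IX.2.2: RVC ≥ 50% → 5% available; preferential 5%. → 5%.
Line D: tissue paper → IX.1; uncoated → IX.1.1; in rolls → IX.1.1.1. Scheduled 11%. No special measure applies. → 11%.
Sum: 29% + 19% + 5% + 11% = 64%.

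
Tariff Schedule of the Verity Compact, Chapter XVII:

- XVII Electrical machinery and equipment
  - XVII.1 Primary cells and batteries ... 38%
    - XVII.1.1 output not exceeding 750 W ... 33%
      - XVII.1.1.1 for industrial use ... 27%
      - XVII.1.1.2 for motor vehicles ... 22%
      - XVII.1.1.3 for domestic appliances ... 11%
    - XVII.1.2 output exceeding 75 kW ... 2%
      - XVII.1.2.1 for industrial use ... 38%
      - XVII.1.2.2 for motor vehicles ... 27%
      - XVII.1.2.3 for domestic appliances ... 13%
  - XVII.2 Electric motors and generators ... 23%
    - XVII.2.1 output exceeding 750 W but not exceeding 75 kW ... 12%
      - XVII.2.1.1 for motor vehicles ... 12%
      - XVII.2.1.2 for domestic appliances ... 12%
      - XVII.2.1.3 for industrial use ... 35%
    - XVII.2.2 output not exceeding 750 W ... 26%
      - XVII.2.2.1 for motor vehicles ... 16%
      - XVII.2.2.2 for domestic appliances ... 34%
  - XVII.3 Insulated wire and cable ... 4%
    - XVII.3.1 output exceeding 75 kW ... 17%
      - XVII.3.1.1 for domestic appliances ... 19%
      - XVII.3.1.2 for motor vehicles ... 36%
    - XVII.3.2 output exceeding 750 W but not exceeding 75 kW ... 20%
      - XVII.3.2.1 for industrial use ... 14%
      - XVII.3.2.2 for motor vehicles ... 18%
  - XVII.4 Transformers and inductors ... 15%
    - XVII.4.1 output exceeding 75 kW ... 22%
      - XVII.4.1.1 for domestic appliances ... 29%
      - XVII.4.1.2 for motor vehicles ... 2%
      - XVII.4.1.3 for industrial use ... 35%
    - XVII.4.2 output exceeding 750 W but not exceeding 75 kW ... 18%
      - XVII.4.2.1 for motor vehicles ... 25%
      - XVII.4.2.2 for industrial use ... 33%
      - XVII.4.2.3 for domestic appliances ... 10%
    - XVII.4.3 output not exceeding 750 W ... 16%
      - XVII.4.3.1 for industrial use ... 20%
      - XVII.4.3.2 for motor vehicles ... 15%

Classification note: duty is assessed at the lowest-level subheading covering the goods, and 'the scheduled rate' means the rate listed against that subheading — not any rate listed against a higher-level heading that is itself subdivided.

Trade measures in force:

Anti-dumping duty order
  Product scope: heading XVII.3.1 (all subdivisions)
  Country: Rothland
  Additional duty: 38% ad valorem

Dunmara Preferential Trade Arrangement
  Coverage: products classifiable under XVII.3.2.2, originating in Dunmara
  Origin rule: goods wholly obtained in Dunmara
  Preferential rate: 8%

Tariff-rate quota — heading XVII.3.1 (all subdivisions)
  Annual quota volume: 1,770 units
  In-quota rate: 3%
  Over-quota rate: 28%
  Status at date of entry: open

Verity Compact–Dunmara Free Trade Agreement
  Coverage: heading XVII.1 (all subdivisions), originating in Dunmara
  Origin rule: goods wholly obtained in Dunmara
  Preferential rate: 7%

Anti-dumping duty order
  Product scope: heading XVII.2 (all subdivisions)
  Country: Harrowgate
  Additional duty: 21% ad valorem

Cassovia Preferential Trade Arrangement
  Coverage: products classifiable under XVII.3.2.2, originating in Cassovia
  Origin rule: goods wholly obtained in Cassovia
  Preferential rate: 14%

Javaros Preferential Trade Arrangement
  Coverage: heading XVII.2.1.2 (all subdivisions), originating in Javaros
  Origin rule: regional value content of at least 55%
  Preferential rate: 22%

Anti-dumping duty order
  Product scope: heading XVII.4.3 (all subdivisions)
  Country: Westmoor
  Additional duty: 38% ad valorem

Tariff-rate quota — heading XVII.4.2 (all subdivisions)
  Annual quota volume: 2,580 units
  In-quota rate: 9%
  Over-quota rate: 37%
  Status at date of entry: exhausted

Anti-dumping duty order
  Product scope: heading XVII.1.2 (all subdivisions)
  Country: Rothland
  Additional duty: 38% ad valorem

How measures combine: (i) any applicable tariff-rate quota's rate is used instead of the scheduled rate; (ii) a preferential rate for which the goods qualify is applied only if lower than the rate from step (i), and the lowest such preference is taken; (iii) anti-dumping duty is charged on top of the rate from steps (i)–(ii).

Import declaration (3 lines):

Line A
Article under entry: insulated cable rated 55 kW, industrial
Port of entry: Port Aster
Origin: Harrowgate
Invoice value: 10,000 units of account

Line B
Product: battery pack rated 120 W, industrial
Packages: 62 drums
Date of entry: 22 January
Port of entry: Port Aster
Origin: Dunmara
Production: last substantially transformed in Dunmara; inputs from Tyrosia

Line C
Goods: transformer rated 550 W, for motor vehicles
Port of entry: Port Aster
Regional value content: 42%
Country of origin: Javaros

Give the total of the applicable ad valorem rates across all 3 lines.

Line A: insulated cable → XVII.3; rated 55 kW → XVII.3.2; industrial → XVII.3.2.1. Scheduled 14%. No special measure applies. → 14%.
Line B: battery pack → XVII.1; rated 120 W → XVII.1.1; industrial → XVII.1.1.1. Scheduled 27%. Dunmara agreement on XVII.3.2.2: XVII.1.1.1 not covered; Dunmara agreement on XVII.1: not wholly obtained. → 27%.
Line C: transformer → XVII.4; rated 550 W → XVII.4.3; for motor vehicles → XVII.4.3.2. Scheduled 15%. Javaros agreement on XVII.2.1.2: XVII.4.3.2 not covered. → 15%.
Sum: 14% + 27% + 15% = 56%.

56%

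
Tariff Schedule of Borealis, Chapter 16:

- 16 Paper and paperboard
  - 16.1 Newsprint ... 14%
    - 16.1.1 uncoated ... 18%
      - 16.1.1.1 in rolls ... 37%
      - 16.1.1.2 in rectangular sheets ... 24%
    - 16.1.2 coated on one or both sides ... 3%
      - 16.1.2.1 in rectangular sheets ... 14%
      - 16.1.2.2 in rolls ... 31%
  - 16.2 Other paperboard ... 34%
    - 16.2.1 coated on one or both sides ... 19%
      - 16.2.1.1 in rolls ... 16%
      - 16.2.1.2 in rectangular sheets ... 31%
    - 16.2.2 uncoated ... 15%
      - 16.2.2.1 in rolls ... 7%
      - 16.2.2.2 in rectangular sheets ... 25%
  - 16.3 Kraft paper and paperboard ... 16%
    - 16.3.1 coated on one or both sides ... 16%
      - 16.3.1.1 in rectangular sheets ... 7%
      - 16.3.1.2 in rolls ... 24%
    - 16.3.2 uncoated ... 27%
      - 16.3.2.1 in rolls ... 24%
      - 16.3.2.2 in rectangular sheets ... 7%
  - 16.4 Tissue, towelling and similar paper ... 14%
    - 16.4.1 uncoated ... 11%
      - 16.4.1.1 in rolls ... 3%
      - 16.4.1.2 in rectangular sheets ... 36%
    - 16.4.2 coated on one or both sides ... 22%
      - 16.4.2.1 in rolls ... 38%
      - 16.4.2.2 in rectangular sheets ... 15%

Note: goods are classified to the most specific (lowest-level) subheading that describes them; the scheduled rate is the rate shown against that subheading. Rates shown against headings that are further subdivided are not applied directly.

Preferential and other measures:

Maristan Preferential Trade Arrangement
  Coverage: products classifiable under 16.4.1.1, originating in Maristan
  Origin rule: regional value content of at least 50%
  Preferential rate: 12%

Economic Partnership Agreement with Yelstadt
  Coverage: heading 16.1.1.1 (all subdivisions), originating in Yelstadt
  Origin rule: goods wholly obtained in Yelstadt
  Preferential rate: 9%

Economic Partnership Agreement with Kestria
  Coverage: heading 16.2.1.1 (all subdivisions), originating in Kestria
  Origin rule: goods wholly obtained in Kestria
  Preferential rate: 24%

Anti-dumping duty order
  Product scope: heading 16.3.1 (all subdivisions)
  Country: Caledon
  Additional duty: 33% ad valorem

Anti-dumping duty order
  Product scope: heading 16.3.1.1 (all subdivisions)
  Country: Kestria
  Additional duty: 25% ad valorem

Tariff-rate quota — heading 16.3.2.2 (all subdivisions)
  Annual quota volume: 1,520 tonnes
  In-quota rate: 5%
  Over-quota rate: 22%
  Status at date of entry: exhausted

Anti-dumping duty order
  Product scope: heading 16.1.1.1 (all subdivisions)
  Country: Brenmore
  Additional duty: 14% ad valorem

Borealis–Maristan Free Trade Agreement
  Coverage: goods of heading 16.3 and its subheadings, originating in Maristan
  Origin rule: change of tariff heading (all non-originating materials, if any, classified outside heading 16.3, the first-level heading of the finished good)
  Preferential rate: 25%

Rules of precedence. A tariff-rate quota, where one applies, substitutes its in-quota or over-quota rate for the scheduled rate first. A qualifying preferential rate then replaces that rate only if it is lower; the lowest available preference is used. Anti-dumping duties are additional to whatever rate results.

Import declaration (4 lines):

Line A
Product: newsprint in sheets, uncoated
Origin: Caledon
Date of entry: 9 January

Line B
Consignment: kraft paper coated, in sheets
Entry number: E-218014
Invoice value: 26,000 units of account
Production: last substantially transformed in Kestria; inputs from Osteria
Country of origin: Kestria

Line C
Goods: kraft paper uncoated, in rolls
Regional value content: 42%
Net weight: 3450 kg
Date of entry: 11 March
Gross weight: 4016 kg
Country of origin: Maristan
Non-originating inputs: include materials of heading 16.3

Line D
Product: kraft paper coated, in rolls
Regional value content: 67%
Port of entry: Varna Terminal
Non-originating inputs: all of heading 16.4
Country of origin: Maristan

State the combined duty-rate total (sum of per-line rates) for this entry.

Line A: newsprint → 16.1; uncoated → 16.1.1; in sheets → 16.1.1.2. Scheduled 24%. No special measure applies. → 24%.
Line B: kraft paper → 16.3; coated → 16.3.1; in sheets → 16.3.1.1. Scheduled 7%. Kestria agreement on 16.2.1.1: 16.3.1.1 not covered; anti-dumping (Kestria, 16.3.1.1): +25%; total 7% + 25% = 32%. → 32%.
Line C: kraft paper → 16.3; uncoated → 16.3.2; in rolls → 16.3.2.1. Scheduled 24%. Maristan agreement on 16.4.1.1: 16.3.2.1 not covered; Maristan agreement on 16.3: CTH not met. → 24%.
Line D: kraft paper → 16.3; coated → 16.3.1; in rolls → 16.3.1.2. Scheduled 24%. Maristan agreement on 16.4.1.1: 16.3.1.2 not covered; Maristan agreement on 16.3: CTH met → 25% available; preference 25% not lower than 24% → no reduction. → 24%.
Sum: 24% + 32% + 24% + 24% = 104%.

104%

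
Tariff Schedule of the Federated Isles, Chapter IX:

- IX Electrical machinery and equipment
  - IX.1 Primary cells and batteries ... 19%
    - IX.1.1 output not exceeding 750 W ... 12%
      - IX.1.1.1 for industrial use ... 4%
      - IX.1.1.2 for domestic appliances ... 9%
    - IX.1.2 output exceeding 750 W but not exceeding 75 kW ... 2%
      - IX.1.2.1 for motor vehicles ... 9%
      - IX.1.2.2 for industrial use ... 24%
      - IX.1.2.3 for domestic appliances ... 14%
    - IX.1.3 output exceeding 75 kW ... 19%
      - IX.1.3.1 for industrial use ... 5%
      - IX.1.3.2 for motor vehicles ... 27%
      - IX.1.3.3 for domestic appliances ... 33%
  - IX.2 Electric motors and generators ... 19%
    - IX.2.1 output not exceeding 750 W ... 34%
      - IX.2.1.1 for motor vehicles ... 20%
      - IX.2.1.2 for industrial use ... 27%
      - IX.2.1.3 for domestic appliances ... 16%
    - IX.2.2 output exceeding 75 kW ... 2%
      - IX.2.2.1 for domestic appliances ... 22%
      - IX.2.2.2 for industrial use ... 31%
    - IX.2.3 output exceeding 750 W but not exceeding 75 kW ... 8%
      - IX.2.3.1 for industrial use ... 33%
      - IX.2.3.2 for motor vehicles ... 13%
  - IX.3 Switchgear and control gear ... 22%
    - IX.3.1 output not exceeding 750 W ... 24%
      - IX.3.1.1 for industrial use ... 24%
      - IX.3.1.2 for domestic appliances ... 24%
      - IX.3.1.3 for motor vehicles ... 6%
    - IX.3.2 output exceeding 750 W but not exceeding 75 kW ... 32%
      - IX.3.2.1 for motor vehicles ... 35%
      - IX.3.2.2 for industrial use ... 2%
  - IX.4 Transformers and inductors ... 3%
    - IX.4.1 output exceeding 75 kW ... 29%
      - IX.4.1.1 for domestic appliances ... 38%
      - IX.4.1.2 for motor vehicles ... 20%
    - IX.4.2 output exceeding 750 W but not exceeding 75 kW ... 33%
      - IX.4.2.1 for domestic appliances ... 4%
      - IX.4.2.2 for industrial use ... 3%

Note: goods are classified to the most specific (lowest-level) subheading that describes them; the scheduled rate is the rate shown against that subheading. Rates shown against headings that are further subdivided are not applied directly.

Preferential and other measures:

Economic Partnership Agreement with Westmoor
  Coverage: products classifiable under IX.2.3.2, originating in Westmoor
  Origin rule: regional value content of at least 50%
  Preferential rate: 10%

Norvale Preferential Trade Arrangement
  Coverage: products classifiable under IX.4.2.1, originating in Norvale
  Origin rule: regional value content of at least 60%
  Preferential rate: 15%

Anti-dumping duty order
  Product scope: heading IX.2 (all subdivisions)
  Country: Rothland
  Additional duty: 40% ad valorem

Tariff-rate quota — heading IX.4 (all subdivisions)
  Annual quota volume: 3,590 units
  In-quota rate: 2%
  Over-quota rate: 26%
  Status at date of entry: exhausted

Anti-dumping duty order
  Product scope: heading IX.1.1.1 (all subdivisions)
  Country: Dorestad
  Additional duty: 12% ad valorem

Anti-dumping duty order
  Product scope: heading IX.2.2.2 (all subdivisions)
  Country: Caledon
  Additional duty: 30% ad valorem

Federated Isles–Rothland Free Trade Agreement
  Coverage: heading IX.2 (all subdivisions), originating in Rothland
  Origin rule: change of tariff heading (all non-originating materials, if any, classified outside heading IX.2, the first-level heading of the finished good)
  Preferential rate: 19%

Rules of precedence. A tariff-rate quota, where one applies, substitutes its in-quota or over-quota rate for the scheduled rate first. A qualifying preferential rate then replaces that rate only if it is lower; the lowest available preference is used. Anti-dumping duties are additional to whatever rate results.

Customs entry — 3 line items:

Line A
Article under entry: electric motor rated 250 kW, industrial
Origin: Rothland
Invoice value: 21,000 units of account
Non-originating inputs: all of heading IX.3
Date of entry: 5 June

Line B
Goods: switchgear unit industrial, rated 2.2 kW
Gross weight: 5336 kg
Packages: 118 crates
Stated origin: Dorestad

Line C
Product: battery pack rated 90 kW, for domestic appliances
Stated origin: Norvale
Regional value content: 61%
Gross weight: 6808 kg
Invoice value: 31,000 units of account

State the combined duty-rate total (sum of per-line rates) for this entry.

Line A: electric motor → IX.2; rated 250 kW → IX.2.2; industrial → IX.2.2.2. Scheduled 31%. Rothland agreement on IX.2: CTH met → 19% available; preferential 19%; anti-dumping (Rothland, IX.2): +40%; total 19% + 40% = 59%. → 59%.
Line B: switchgear unit → IX.3; rated 2.2 kW → IX.3.2; industrial → IX.3.2.2. Scheduled 2%. No special measure applies. → 2%.
Line C: battery pack → IX.1; rated 90 kW → IX.1.3; for domestic appliances → IX.1.3.3. Scheduled 33%. Norvale agreement on IX.4.2.1: IX.1.3.3 not covered. → 33%.
Sum: 59% + 2% + 33% = 94%.

94%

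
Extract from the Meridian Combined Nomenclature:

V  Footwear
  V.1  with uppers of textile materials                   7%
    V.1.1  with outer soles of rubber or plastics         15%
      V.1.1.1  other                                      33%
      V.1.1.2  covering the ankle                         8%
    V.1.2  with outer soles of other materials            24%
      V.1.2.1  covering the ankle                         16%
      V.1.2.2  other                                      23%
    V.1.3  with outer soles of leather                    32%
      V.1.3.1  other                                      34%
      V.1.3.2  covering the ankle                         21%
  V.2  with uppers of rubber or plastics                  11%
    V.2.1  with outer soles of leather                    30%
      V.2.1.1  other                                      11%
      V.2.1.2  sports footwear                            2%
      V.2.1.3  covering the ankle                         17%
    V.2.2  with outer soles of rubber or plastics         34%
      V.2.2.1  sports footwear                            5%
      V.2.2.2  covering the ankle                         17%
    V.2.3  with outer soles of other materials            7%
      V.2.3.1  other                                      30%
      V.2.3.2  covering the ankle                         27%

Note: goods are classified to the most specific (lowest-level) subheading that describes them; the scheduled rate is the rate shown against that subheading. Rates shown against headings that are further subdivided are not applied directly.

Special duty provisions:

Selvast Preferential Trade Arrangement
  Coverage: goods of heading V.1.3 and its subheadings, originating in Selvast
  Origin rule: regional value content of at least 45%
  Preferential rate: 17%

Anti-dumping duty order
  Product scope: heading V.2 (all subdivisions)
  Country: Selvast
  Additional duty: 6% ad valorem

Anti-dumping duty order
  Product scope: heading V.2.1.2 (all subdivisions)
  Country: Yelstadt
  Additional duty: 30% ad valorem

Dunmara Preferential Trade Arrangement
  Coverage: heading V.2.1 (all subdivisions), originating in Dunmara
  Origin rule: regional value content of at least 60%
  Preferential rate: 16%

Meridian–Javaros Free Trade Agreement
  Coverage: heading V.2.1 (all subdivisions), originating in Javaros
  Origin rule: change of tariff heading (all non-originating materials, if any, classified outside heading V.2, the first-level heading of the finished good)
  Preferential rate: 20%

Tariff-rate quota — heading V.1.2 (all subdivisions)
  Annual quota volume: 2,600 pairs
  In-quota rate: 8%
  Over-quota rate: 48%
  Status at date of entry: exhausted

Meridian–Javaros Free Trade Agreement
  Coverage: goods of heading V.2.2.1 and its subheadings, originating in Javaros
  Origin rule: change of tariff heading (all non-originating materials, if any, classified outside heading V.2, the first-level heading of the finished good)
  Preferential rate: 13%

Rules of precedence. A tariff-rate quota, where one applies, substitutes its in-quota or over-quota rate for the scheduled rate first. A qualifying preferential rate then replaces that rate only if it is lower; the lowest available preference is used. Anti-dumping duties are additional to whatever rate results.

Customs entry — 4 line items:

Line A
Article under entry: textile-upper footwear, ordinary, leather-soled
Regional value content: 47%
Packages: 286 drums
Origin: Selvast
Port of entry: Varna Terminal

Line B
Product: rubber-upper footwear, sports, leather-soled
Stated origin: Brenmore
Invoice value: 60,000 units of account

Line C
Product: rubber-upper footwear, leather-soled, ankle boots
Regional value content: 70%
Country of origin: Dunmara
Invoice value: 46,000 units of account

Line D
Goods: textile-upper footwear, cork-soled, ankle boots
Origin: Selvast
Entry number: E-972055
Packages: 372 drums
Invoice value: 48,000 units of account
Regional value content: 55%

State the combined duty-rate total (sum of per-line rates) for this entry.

Line A: textile-upper → V.1; leather-soled → V.1.3; ordinary → V.1.3.1. Scheduled 34%. Selvast agreement on V.1.3: RVC ≥ 45% → 17% available; preferential 17%. → 17%.
Line B: rubber-upper → V.2; leather-soled → V.2.1; sports → V.2.1.2. Scheduled 2%. No special measure applies. → 2%.
Line C: rubber-upper → V.2; leather-soled → V.2.1; ankle boots → V.2.1.3. Scheduled 17%. Dunmara agreement on V.2.1: RVC ≥ 60% → 16% available; preferential 16%. → 16%.
Line D: textile-upper → V.1; cork-soled → V.1.2; ankle boots → V.1.2.1. Scheduled 16%. quota on V.1.2 exhausted → over-quota 48%; Selvast agreement on V.1.3: V.1.2.1 not covered. → 48%.
Sum: 17% + 2% + 16% + 48% = 83%.

83%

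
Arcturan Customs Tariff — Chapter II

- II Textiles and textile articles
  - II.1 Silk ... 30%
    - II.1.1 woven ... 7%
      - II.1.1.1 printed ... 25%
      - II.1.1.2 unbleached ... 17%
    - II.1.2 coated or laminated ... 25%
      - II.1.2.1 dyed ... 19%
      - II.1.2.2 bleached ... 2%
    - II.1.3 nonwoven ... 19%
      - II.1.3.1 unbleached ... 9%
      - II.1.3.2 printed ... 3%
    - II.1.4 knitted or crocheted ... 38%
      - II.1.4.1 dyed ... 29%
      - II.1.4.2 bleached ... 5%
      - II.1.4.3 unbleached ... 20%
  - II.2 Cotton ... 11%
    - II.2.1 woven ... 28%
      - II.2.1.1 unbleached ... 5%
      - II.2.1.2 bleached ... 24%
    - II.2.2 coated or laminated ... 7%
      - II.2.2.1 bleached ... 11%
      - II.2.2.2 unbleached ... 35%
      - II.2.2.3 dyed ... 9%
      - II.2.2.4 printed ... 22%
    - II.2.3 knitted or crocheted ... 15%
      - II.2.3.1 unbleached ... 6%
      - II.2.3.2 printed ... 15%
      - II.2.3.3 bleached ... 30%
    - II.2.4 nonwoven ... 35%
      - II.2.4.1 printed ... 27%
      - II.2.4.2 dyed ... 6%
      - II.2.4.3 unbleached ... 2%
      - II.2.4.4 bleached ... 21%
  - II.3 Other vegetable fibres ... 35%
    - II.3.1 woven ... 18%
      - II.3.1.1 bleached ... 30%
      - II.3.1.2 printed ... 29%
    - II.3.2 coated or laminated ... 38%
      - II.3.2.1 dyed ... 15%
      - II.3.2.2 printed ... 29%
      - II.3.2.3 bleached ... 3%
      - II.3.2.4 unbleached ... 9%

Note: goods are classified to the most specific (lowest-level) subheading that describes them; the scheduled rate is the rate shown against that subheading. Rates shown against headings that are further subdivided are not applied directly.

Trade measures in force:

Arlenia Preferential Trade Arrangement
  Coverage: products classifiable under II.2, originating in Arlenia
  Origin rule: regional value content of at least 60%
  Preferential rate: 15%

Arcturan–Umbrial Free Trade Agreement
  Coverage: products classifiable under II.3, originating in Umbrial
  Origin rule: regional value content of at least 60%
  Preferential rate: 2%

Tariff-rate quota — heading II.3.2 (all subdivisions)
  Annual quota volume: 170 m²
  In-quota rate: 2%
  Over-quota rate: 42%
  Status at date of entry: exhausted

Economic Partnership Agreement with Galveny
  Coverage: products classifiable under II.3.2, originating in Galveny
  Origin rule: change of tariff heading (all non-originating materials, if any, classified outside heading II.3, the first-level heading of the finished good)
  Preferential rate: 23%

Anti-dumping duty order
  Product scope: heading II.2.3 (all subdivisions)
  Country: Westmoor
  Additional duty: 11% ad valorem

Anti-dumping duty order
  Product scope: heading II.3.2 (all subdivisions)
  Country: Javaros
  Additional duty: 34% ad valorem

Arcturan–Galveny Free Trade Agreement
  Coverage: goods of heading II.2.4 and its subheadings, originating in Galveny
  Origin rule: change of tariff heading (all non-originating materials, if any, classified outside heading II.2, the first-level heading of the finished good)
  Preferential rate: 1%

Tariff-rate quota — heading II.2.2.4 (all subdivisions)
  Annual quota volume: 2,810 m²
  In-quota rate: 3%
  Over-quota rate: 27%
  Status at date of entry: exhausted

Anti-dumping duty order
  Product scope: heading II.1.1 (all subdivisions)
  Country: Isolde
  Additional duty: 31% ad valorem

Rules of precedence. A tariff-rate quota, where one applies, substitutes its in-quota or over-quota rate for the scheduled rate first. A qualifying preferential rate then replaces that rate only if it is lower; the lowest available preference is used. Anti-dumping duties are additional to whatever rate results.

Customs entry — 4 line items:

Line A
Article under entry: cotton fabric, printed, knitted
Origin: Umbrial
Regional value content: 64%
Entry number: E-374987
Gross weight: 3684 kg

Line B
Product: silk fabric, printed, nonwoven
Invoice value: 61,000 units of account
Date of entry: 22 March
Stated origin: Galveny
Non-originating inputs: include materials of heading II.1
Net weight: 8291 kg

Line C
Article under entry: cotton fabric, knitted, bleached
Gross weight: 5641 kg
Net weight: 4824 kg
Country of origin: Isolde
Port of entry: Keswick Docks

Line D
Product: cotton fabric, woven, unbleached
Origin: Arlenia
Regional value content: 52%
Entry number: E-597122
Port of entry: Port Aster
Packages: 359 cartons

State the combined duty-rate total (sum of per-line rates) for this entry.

53%

Line A: cotton → II.2; knitted → II.2.3; printed → II.2.3.2. Scheduled 15%. Umbrial agreement on II.3: II.2.3.2 not covered. → 15%.
Line B: silk → II.1; nonwoven → II.1.3; printed → II.1.3.2. Scheduled 3%. Galveny agreement on II.3.2: II.1.3.2 not covered; Galveny agreement on II.2.4: II.1.3.2 not covered. → 3%.
Line C: cotton → II.2; knitted → II.2.3; bleached → II.2.3.3. Scheduled 30%. No special measure applies. → 30%.
Line D: cotton → II.2; woven → II.2.1; unbleached → II.2.1.1. Scheduled 5%. Arlenia agreement on II.2: RVC < 60%. → 5%.
Sum: 15% + 3% + 30% + 5% = 53%.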